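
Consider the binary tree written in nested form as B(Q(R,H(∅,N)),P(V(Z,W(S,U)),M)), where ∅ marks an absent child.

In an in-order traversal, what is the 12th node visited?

M

In-order visits the left subtree, then the node, then the right subtree.
At B: go left to Q.
  At Q: go left to R.
    R is a leaf — visit R.
  Visit Q.
  At Q: go right to H.
    At H: no left child.
    Visit H.
    At H: go right to N.
      N is a leaf — visit N.
Visit B.
At B: go right to P.
  At P: go left to V.
    At V: go left to Z.
      Z is a leaf — visit Z.
    Visit V.
    At V: go right to W.
      At W: go left to S.
        S is a leaf — visit S.
      Visit W.
      At W: go right to U.
        U is a leaf — visit U.
  Visit P.
  At P: go right to M.
    M is a leaf — visit M.
Full in-order sequence: R, Q, H, N, B, Z, V, S, W, U, P, M.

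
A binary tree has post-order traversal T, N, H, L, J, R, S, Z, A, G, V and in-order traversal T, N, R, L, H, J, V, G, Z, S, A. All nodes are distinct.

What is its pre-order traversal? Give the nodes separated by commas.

The last element of post-order is the root; it splits in-order into left and right subtrees.
Root V: left subtree has 6 nodes {T, N, R, L, H, J}, right has 4 {G, Z, S, A}.
  Root R: left subtree has 2 nodes {T, N}, right has 3 {L, H, J}.
    Root N: left subtree has 1 node {T}, right has 0 { }.
    Root J: left subtree has 2 nodes {L, H}, right has 0 { }.
      Root L: left subtree has 0 nodes { }, right has 1 {H}.
  Root G: left subtree has 0 nodes { }, right has 3 {Z, S, A}.
    Root A: left subtree has 2 nodes {Z, S}, right has 0 { }.
      Root Z: left subtree has 0 nodes { }, right has 1 {S}.

V, R, N, T, J, L, H, G, A, Z, S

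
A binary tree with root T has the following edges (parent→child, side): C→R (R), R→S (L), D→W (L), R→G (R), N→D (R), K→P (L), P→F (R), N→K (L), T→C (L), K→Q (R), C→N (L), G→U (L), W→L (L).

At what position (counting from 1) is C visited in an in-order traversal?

In-order visits the left subtree, then the node, then the right subtree.
At T: go left to C.
  At C: go left to N.
    At N: go left to K.
      At K: go left to P.
        At P: no left child.
        Visit P.
        At P: go right to F.
          F is a leaf — visit F.
      Visit K.
      At K: go right to Q.
        Q is a leaf — visit Q.
    Visit N.
    At N: go right to D.
      At D: go left to W.
        At W: go left to L.
          L is a leaf — visit L.
        Visit W.
        At W: no right child.
      Visit D.
      At D: no right child.
  Visit C.
  At C: go right to R.
    At R: go left to S.
      S is a leaf — visit S.
    Visit R.
    At R: go right to G.
      At G: go left to U.
        U is a leaf — visit U.
      Visit G.
      At G: no right child.
Visit T.
At T: no right child.
Full in-order sequence: P, F, K, Q, N, L, W, D, C, S, R, U, G, T.

9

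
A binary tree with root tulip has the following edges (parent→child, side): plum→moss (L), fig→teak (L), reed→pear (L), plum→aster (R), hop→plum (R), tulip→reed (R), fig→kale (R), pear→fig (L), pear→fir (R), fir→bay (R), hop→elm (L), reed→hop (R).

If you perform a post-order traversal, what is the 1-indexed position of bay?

Post-order visits the left subtree, then the right subtree, then the node.
At tulip: no left child.
At tulip: go right to reed.
  At reed: go left to pear.
    At pear: go left to fig.
      At fig: go left to teak.
        teak is a leaf — visit teak.
      At fig: go right to kale.
        kale is a leaf — visit kale.
      Visit fig.
    At pear: go right to fir.
      At fir: no left child.
      At fir: go right to bay.
        bay is a leaf — visit bay.
      Visit fir.
    Visit pear.
  At reed: go right to hop.
    At hop: go left to elm.
      elm is a leaf — visit elm.
    At hop: go right to plum.
      At plum: go left to moss.
        moss is a leaf — visit moss.
      At plum: go right to aster.
        aster is a leaf — visit aster.
      Visit plum.
    Visit hop.
  Visit reed.
Visit tulip.
Full post-order sequence: teak, kale, fig, bay, fir, pear, elm, moss, aster, plum, hop, reed, tulip.

4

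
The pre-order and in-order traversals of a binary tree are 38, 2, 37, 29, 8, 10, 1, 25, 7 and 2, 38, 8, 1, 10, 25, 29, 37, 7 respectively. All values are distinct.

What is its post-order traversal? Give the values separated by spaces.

The first element of pre-order is the root; it splits in-order into left and right subtrees.
Root 38: left subtree has 1 node {2}, right has 7 {8, 1, 10, 25, 29, 37, 7}.
  Root 37: left subtree has 5 nodes {8, 1, 10, 25, 29}, right has 1 {7}.
    Root 29: left subtree has 4 nodes {8, 1, 10, 25}, right has 0 { }.
      Root 8: left subtree has 0 nodes { }, right has 3 {1, 10, 25}.
        Root 10: left subtree has 1 node {1}, right has 1 {25}.

2 1 25 10 8 29 7 37 38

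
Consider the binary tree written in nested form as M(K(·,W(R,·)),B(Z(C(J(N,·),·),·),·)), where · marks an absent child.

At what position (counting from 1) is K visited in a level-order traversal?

2

Level-order visits nodes level by level from the root, left to right within each level.
Level 0: M
Level 1: K, B
Level 2: W, Z
Level 3: R, C
Level 4: J
Level 5: N
Full level-order sequence: M, K, B, W, Z, R, C, J, N.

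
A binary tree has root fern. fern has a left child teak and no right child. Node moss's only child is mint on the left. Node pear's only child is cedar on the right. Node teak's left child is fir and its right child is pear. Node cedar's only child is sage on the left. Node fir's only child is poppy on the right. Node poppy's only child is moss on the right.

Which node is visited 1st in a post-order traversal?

Post-order visits the left subtree, then the right subtree, then the node.
At fern: go left to teak.
  At teak: go left to fir.
    At fir: no left child.
    At fir: go right to poppy.
      At poppy: no left child.
      At poppy: go right to moss.
        At moss: go left to mint.
          mint is a leaf — visit mint.
        At moss: no right child.
        Visit moss.
      Visit poppy.
    Visit fir.
  At teak: go right to pear.
    At pear: no left child.
    At pear: go right to cedar.
      At cedar: go left to sage.
        sage is a leaf — visit sage.
      At cedar: no right child.
      Visit cedar.
    Visit pear.
  Visit teak.
At fern: no right child.
Visit fern.
Full post-order sequence: mint, moss, poppy, fir, sage, cedar, pear, teak, fern.

mint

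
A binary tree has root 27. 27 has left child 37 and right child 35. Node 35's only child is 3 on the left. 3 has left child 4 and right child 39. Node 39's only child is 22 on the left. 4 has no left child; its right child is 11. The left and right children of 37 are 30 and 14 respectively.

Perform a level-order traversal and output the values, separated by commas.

Level-order visits nodes level by level from the root, left to right within each level.
Level 0: 27
Level 1: 37, 35
Level 2: 30, 14, 3
Level 3: 4, 39
Level 4: 11, 22

27, 37, 35, 30, 14, 3, 4, 39, 11, 22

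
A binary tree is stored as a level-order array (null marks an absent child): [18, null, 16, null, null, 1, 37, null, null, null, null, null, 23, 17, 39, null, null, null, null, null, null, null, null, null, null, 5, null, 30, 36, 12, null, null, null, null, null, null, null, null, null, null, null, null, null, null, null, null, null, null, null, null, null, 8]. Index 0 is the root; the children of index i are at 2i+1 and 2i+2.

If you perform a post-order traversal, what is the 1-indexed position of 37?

10

Post-order visits the left subtree, then the right subtree, then the node.
At 18: no left child.
At 18: go right to 16.
  At 16: go left to 1.
    At 1: no left child.
    At 1: go right to 23.
      At 23: go left to 5.
        At 5: go left to 8.
          8 is a leaf — visit 8.
        At 5: no right child.
        Visit 5.
      At 23: no right child.
      Visit 23.
    Visit 1.
  At 16: go right to 37.
    At 37: go left to 17.
      At 17: go left to 30.
        30 is a leaf — visit 30.
      At 17: go right to 36.
        36 is a leaf — visit 36.
      Visit 17.
    At 37: go right to 39.
      At 39: go left to 12.
        12 is a leaf — visit 12.
      At 39: no right child.
      Visit 39.
    Visit 37.
  Visit 16.
Visit 18.
Full post-order sequence: 8, 5, 23, 1, 30, 36, 17, 12, 39, 37, 16, 18.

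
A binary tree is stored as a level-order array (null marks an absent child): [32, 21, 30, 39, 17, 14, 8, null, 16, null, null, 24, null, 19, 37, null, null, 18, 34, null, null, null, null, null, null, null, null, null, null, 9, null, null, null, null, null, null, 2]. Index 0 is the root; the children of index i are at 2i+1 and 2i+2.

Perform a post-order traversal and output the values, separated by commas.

2, 18, 34, 16, 39, 17, 21, 24, 14, 19, 9, 37, 8, 30, 32

Post-order visits the left subtree, then the right subtree, then the node.
At 32: go left to 21.
  At 21: go left to 39.
    At 39: no left child.
    At 39: go right to 16.
      At 16: go left to 18.
        At 18: no left child.
        At 18: go right to 2.
          2 is a leaf — visit 2.
        Visit 18.
      At 16: go right to 34.
        34 is a leaf — visit 34.
      Visit 16.
    Visit 39.
  At 21: go right to 17.
    17 is a leaf — visit 17.
  Visit 21.
At 32: go right to 30.
  At 30: go left to 14.
    At 14: go left to 24.
      24 is a leaf — visit 24.
    At 14: no right child.
    Visit 14.
  At 30: go right to 8.
    At 8: go left to 19.
      19 is a leaf — visit 19.
    At 8: go right to 37.
      At 37: go left to 9.
        9 is a leaf — visit 9.
      At 37: no right child.
      Visit 37.
    Visit 8.
  Visit 30.
Visit 32.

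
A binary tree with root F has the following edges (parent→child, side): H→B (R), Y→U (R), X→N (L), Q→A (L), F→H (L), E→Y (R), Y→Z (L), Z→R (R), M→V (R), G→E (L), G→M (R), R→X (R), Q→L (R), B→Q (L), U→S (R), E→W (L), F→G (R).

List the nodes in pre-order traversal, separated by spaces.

F H B Q A L G E W Y Z R X N U S M V

Pre-order visits the node, then its left subtree, then its right subtree.
Visit F.
At F: go left to H.
  Visit H.
  At H: no left child.
  At H: go right to B.
    Visit B.
    At B: go left to Q.
      Visit Q.
      At Q: go left to A.
        A is a leaf — visit A.
      At Q: go right to L.
        L is a leaf — visit L.
    At B: no right child.
At F: go right to G.
  Visit G.
  At G: go left to E.
    Visit E.
    At E: go left to W.
      W is a leaf — visit W.
    At E: go right to Y.
      Visit Y.
      At Y: go left to Z.
        Visit Z.
        At Z: no left child.
        At Z: go right to R.
          Visit R.
          At R: no left child.
          At R: go right to X.
            Visit X.
            At X: go left to N.
              N is a leaf — visit N.
            At X: no right child.
      At Y: go right to U.
        Visit U.
        At U: no left child.
        At U: go right to S.
          S is a leaf — visit S.
  At G: go right to M.
    Visit M.
    At M: no left child.
    At M: go right to V.
      V is a leaf — visit V.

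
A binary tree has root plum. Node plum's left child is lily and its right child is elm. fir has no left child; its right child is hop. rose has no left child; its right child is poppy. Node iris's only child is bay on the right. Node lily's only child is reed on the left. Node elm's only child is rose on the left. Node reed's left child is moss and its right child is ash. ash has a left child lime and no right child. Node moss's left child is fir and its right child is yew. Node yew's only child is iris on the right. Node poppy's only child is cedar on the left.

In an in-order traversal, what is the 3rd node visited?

moss

In-order visits the left subtree, then the node, then the right subtree.
At plum: go left to lily.
  At lily: go left to reed.
    At reed: go left to moss.
      At moss: go left to fir.
        At fir: no left child.
        Visit fir.
        At fir: go right to hop.
          hop is a leaf — visit hop.
      Visit moss.
      At moss: go right to yew.
        At yew: no left child.
        Visit yew.
        At yew: go right to iris.
          At iris: no left child.
          Visit iris.
          At iris: go right to bay.
            bay is a leaf — visit bay.
    Visit reed.
    At reed: go right to ash.
      At ash: go left to lime.
        lime is a leaf — visit lime.
      Visit ash.
      At ash: no right child.
  Visit lily.
  At lily: no right child.
Visit plum.
At plum: go right to elm.
  At elm: go left to rose.
    At rose: no left child.
    Visit rose.
    At rose: go right to poppy.
      At poppy: go left to cedar.
        cedar is a leaf — visit cedar.
      Visit poppy.
      At poppy: no right child.
  Visit elm.
  At elm: no right child.
Full in-order sequence: fir, hop, moss, yew, iris, bay, reed, lime, ash, lily, plum, rose, cedar, poppy, elm.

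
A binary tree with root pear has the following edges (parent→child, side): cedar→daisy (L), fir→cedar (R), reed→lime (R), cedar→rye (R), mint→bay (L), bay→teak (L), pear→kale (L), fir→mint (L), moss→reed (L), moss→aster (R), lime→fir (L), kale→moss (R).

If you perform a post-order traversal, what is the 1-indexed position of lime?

8

Post-order visits the left subtree, then the right subtree, then the node.
At pear: go left to kale.
  At kale: no left child.
  At kale: go right to moss.
    At moss: go left to reed.
      At reed: no left child.
      At reed: go right to lime.
        At lime: go left to fir.
          At fir: go left to mint.
            At mint: go left to bay.
              At bay: go left to teak.
                teak is a leaf — visit teak.
              At bay: no right child.
              Visit bay.
            At mint: no right child.
            Visit mint.
          At fir: go right to cedar.
            At cedar: go left to daisy.
              daisy is a leaf — visit daisy.
            At cedar: go right to rye.
              rye is a leaf — visit rye.
            Visit cedar.
          Visit fir.
        At lime: no right child.
        Visit lime.
      Visit reed.
    At moss: go right to aster.
      aster is a leaf — visit aster.
    Visit moss.
  Visit kale.
At pear: no right child.
Visit pear.
Full post-order sequence: teak, bay, mint, daisy, rye, cedar, fir, lime, reed, aster, moss, kale, pear.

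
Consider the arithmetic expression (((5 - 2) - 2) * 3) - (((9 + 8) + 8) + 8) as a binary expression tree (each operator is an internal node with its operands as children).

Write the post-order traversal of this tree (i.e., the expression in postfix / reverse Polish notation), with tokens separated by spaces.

5 2 - 2 - 3 * 9 8 + 8 + 8 + -

Post-order on an expression tree gives postfix notation: for each operator, emit left operand, right operand, then the operator.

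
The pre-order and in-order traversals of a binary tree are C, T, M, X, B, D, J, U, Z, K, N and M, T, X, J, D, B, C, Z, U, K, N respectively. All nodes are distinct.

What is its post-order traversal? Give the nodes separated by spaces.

The first element of pre-order is the root; it splits in-order into left and right subtrees.
Root C: left subtree has 6 nodes {M, T, X, J, D, B}, right has 4 {Z, U, K, N}.
  Root T: left subtree has 1 node {M}, right has 4 {X, J, D, B}.
    Root X: left subtree has 0 nodes { }, right has 3 {J, D, B}.
      Root B: left subtree has 2 nodes {J, D}, right has 0 { }.
        Root D: left subtree has 1 node {J}, right has 0 { }.
  Root U: left subtree has 1 node {Z}, right has 2 {K, N}.
    Root K: left subtree has 0 nodes { }, right has 1 {N}.

M J D B X T Z N K U C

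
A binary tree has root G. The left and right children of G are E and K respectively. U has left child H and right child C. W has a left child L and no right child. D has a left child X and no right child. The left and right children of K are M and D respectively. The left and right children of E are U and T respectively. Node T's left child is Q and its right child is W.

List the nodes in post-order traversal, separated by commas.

H, C, U, Q, L, W, T, E, M, X, D, K, G

Post-order visits the left subtree, then the right subtree, then the node.
At G: go left to E.
  At E: go left to U.
    At U: go left to H.
      H is a leaf — visit H.
    At U: go right to C.
      C is a leaf — visit C.
    Visit U.
  At E: go right to T.
    At T: go left to Q.
      Q is a leaf — visit Q.
    At T: go right to W.
      At W: go left to L.
        L is a leaf — visit L.
      At W: no right child.
      Visit W.
    Visit T.
  Visit E.
At G: go right to K.
  At K: go left to M.
    M is a leaf — visit M.
  At K: go right to D.
    At D: go left to X.
      X is a leaf — visit X.
    At D: no right child.
    Visit D.
  Visit K.
Visit G.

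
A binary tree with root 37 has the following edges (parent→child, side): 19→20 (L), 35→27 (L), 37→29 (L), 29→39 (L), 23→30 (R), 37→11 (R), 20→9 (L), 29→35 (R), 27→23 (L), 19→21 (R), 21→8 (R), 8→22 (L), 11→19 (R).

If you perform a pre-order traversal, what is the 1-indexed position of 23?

6

Pre-order visits the node, then its left subtree, then its right subtree.
Visit 37.
At 37: go left to 29.
  Visit 29.
  At 29: go left to 39.
    39 is a leaf — visit 39.
  At 29: go right to 35.
    Visit 35.
    At 35: go left to 27.
      Visit 27.
      At 27: go left to 23.
        Visit 23.
        At 23: no left child.
        At 23: go right to 30.
          30 is a leaf — visit 30.
      At 27: no right child.
    At 35: no right child.
At 37: go right to 11.
  Visit 11.
  At 11: no left child.
  At 11: go right to 19.
    Visit 19.
    At 19: go left to 20.
      Visit 20.
      At 20: go left to 9.
        9 is a leaf — visit 9.
      At 20: no right child.
    At 19: go right to 21.
      Visit 21.
      At 21: no left child.
      At 21: go right to 8.
        Visit 8.
        At 8: go left to 22.
          22 is a leaf — visit 22.
        At 8: no right child.
Full pre-order sequence: 37, 29, 39, 35, 27, 23, 30, 11, 19, 20, 9, 21, 8, 22.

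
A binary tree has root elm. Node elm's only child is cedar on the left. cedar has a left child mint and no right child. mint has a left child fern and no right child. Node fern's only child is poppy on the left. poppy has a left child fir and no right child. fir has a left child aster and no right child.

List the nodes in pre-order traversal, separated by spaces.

Pre-order visits the node, then its left subtree, then its right subtree.
Visit elm.
At elm: go left to cedar.
  Visit cedar.
  At cedar: go left to mint.
    Visit mint.
    At mint: go left to fern.
      Visit fern.
      At fern: go left to poppy.
        Visit poppy.
        At poppy: go left to fir.
          Visit fir.
          At fir: go left to aster.
            aster is a leaf — visit aster.
          At fir: no right child.
        At poppy: no right child.
      At fern: no right child.
    At mint: no right child.
  At cedar: no right child.
At elm: no right child.

elm cedar mint fern poppy fir aster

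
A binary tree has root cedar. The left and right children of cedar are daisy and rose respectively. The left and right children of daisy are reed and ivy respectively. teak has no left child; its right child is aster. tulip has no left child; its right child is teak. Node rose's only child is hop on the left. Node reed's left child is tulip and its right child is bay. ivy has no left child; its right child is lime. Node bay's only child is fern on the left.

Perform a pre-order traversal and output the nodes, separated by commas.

cedar, daisy, reed, tulip, teak, aster, bay, fern, ivy, lime, rose, hop

Pre-order visits the node, then its left subtree, then its right subtree.
Visit cedar.
At cedar: go left to daisy.
  Visit daisy.
  At daisy: go left to reed.
    Visit reed.
    At reed: go left to tulip.
      Visit tulip.
      At tulip: no left child.
      At tulip: go right to teak.
        Visit teak.
        At teak: no left child.
        At teak: go right to aster.
          aster is a leaf — visit aster.
    At reed: go right to bay.
      Visit bay.
      At bay: go left to fern.
        fern is a leaf — visit fern.
      At bay: no right child.
  At daisy: go right to ivy.
    Visit ivy.
    At ivy: no left child.
    At ivy: go right to lime.
      lime is a leaf — visit lime.
At cedar: go right to rose.
  Visit rose.
  At rose: go left to hop.
    hop is a leaf — visit hop.
  At rose: no right child.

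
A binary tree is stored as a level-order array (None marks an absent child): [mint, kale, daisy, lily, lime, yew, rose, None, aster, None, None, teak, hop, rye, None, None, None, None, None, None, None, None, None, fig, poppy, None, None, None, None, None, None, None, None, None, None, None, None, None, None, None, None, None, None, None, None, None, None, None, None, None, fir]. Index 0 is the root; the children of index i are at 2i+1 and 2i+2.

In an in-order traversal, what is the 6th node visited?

In-order visits the left subtree, then the node, then the right subtree.
At mint: go left to kale.
  At kale: go left to lily.
    At lily: no left child.
    Visit lily.
    At lily: go right to aster.
      aster is a leaf — visit aster.
  Visit kale.
  At kale: go right to lime.
    lime is a leaf — visit lime.
Visit mint.
At mint: go right to daisy.
  At daisy: go left to yew.
    At yew: go left to teak.
      At teak: go left to fig.
        fig is a leaf — visit fig.
      Visit teak.
      At teak: go right to poppy.
        At poppy: no left child.
        Visit poppy.
        At poppy: go right to fir.
          fir is a leaf — visit fir.
    Visit yew.
    At yew: go right to hop.
      hop is a leaf — visit hop.
  Visit daisy.
  At daisy: go right to rose.
    At rose: go left to rye.
      rye is a leaf — visit rye.
    Visit rose.
    At rose: no right child.
Full in-order sequence: lily, aster, kale, lime, mint, fig, teak, poppy, fir, yew, hop, daisy, rye, rose.

fig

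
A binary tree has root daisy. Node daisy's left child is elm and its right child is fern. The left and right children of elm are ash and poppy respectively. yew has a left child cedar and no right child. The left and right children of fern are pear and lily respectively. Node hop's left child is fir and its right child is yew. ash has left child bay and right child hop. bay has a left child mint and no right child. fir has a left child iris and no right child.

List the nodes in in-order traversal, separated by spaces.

mint bay ash iris fir hop cedar yew elm poppy daisy pear fern lily

In-order visits the left subtree, then the node, then the right subtree.
At daisy: go left to elm.
  At elm: go left to ash.
    At ash: go left to bay.
      At bay: go left to mint.
        mint is a leaf — visit mint.
      Visit bay.
      At bay: no right child.
    Visit ash.
    At ash: go right to hop.
      At hop: go left to fir.
        At fir: go left to iris.
          iris is a leaf — visit iris.
        Visit fir.
        At fir: no right child.
      Visit hop.
      At hop: go right to yew.
        At yew: go left to cedar.
          cedar is a leaf — visit cedar.
        Visit yew.
        At yew: no right child.
  Visit elm.
  At elm: go right to poppy.
    poppy is a leaf — visit poppy.
Visit daisy.
At daisy: go right to fern.
  At fern: go left to pear.
    pear is a leaf — visit pear.
  Visit fern.
  At fern: go right to lily.
    lily is a leaf — visit lily.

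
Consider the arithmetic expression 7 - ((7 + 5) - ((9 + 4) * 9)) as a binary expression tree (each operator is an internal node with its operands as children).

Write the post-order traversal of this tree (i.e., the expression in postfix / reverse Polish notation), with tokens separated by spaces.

7 7 5 + 9 4 + 9 * - -

Post-order on an expression tree gives postfix notation: for each operator, emit left operand, right operand, then the operator.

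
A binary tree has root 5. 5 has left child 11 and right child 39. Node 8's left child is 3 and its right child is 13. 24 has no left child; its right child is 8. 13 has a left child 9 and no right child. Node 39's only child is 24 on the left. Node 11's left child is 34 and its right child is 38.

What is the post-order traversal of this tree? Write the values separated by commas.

34, 38, 11, 3, 9, 13, 8, 24, 39, 5

Post-order visits the left subtree, then the right subtree, then the node.
At 5: go left to 11.
  At 11: go left to 34.
    34 is a leaf — visit 34.
  At 11: go right to 38.
    38 is a leaf — visit 38.
  Visit 11.
At 5: go right to 39.
  At 39: go left to 24.
    At 24: no left child.
    At 24: go right to 8.
      At 8: go left to 3.
        3 is a leaf — visit 3.
      At 8: go right to 13.
        At 13: go left to 9.
          9 is a leaf — visit 9.
        At 13: no right child.
        Visit 13.
      Visit 8.
    Visit 24.
  At 39: no right child.
  Visit 39.
Visit 5.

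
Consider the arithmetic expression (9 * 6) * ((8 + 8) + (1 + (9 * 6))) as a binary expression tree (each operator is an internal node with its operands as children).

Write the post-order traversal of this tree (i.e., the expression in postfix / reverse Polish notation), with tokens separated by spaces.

9 6 * 8 8 + 1 9 6 * + + *

Post-order on an expression tree gives postfix notation: for each operator, emit left operand, right operand, then the operator.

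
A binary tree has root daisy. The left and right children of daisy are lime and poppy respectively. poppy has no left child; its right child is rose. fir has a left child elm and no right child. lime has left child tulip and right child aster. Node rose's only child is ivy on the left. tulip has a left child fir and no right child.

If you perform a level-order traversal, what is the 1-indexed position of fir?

7

Level-order visits nodes level by level from the root, left to right within each level.
Level 0: daisy
Level 1: lime, poppy
Level 2: tulip, aster, rose
Level 3: fir, ivy
Level 4: elm
Full level-order sequence: daisy, lime, poppy, tulip, aster, rose, fir, ivy, elm.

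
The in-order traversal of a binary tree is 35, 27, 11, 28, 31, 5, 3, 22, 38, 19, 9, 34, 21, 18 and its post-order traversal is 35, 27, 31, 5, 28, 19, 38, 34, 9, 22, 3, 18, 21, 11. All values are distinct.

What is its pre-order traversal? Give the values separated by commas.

11, 27, 35, 21, 3, 28, 5, 31, 22, 9, 38, 19, 34, 18

The last element of post-order is the root; it splits in-order into left and right subtrees.
Root 11: left subtree has 2 nodes {35, 27}, right has 11 {28, 31, 5, 3, 22, 38, 19, 9, 34, 21, 18}.
  Root 27: left subtree has 1 node {35}, right has 0 { }.
  Root 21: left subtree has 9 nodes {28, 31, 5, 3, 22, 38, 19, 9, 34}, right has 1 {18}.
    Root 3: left subtree has 3 nodes {28, 31, 5}, right has 5 {22, 38, 19, 9, 34}.
      Root 28: left subtree has 0 nodes { }, right has 2 {31, 5}.
        Root 5: left subtree has 1 node {31}, right has 0 { }.
      Root 22: left subtree has 0 nodes { }, right has 4 {38, 19, 9, 34}.
        Root 9: left subtree has 2 nodes {38, 19}, right has 1 {34}.
          Root 38: left subtree has 0 nodes { }, right has 1 {19}.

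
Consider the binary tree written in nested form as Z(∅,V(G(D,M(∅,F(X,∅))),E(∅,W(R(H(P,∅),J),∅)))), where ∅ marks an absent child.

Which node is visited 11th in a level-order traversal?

Level-order visits nodes level by level from the root, left to right within each level.
Level 0: Z
Level 1: V
Level 2: G, E
Level 3: D, M, W
Level 4: F, R
Level 5: X, H, J
Level 6: P
Full level-order sequence: Z, V, G, E, D, M, W, F, R, X, H, J, P.

H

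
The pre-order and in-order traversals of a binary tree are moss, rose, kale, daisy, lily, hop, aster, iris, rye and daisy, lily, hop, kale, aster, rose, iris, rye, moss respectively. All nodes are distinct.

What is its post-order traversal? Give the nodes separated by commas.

The first element of pre-order is the root; it splits in-order into left and right subtrees.
Root moss: left subtree has 8 nodes {daisy, lily, hop, kale, aster, rose, iris, rye}, right has 0 { }.
  Root rose: left subtree has 5 nodes {daisy, lily, hop, kale, aster}, right has 2 {iris, rye}.
    Root kale: left subtree has 3 nodes {daisy, lily, hop}, right has 1 {aster}.
      Root daisy: left subtree has 0 nodes { }, right has 2 {lily, hop}.
        Root lily: left subtree has 0 nodes { }, right has 1 {hop}.
    Root iris: left subtree has 0 nodes { }, right has 1 {rye}.

hop, lily, daisy, aster, kale, rye, iris, rose, moss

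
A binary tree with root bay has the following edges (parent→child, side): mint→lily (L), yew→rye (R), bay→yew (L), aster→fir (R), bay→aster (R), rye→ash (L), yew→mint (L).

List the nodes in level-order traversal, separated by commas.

Level-order visits nodes level by level from the root, left to right within each level.
Level 0: bay
Level 1: yew, aster
Level 2: mint, rye, fir
Level 3: lily, ash

bay, yew, aster, mint, rye, fir, lily, ash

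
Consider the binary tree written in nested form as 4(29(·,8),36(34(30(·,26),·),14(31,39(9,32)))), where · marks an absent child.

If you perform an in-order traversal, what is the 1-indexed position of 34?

6

In-order visits the left subtree, then the node, then the right subtree.
At 4: go left to 29.
  At 29: no left child.
  Visit 29.
  At 29: go right to 8.
    8 is a leaf — visit 8.
Visit 4.
At 4: go right to 36.
  At 36: go left to 34.
    At 34: go left to 30.
      At 30: no left child.
      Visit 30.
      At 30: go right to 26.
        26 is a leaf — visit 26.
    Visit 34.
    At 34: no right child.
  Visit 36.
  At 36: go right to 14.
    At 14: go left to 31.
      31 is a leaf — visit 31.
    Visit 14.
    At 14: go right to 39.
      At 39: go left to 9.
        9 is a leaf — visit 9.
      Visit 39.
      At 39: go right to 32.
        32 is a leaf — visit 32.
Full in-order sequence: 29, 8, 4, 30, 26, 34, 36, 31, 14, 9, 39, 32.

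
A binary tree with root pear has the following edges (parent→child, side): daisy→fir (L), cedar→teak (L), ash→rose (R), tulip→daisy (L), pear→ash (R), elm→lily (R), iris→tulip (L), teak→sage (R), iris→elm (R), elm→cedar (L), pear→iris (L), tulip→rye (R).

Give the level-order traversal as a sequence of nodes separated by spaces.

pear iris ash tulip elm rose daisy rye cedar lily fir teak sage

Level-order visits nodes level by level from the root, left to right within each level.
Level 0: pear
Level 1: iris, ash
Level 2: tulip, elm, rose
Level 3: daisy, rye, cedar, lily
Level 4: fir, teak
Level 5: sage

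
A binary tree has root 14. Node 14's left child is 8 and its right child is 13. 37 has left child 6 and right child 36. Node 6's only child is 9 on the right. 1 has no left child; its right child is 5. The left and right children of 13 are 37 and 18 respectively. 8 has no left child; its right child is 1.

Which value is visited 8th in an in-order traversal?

In-order visits the left subtree, then the node, then the right subtree.
At 14: go left to 8.
  At 8: no left child.
  Visit 8.
  At 8: go right to 1.
    At 1: no left child.
    Visit 1.
    At 1: go right to 5.
      5 is a leaf — visit 5.
Visit 14.
At 14: go right to 13.
  At 13: go left to 37.
    At 37: go left to 6.
      At 6: no left child.
      Visit 6.
      At 6: go right to 9.
        9 is a leaf — visit 9.
    Visit 37.
    At 37: go right to 36.
      36 is a leaf — visit 36.
  Visit 13.
  At 13: go right to 18.
    18 is a leaf — visit 18.
Full in-order sequence: 8, 1, 5, 14, 6, 9, 37, 36, 13, 18.

36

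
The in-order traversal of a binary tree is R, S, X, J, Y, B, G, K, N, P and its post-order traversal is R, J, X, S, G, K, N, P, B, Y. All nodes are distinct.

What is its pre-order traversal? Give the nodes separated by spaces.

The last element of post-order is the root; it splits in-order into left and right subtrees.
Root Y: left subtree has 4 nodes {R, S, X, J}, right has 5 {B, G, K, N, P}.
  Root S: left subtree has 1 node {R}, right has 2 {X, J}.
    Root X: left subtree has 0 nodes { }, right has 1 {J}.
  Root B: left subtree has 0 nodes { }, right has 4 {G, K, N, P}.
    Root P: left subtree has 3 nodes {G, K, N}, right has 0 { }.
      Root N: left subtree has 2 nodes {G, K}, right has 0 { }.
        Root K: left subtree has 1 node {G}, right has 0 { }.

Y S R X J B P N K G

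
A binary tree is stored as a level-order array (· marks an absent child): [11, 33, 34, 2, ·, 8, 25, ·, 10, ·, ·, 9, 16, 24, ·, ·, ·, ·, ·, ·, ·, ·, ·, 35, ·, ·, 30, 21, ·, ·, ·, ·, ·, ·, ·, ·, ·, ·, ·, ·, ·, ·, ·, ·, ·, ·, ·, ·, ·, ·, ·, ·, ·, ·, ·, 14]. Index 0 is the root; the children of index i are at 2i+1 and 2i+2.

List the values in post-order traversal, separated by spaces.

Post-order visits the left subtree, then the right subtree, then the node.
At 11: go left to 33.
  At 33: go left to 2.
    At 2: no left child.
    At 2: go right to 10.
      10 is a leaf — visit 10.
    Visit 2.
  At 33: no right child.
  Visit 33.
At 11: go right to 34.
  At 34: go left to 8.
    At 8: go left to 9.
      At 9: go left to 35.
        35 is a leaf — visit 35.
      At 9: no right child.
      Visit 9.
    At 8: go right to 16.
      At 16: no left child.
      At 16: go right to 30.
        30 is a leaf — visit 30.
      Visit 16.
    Visit 8.
  At 34: go right to 25.
    At 25: go left to 24.
      At 24: go left to 21.
        At 21: go left to 14.
          14 is a leaf — visit 14.
        At 21: no right child.
        Visit 21.
      At 24: no right child.
      Visit 24.
    At 25: no right child.
    Visit 25.
  Visit 34.
Visit 11.

10 2 33 35 9 30 16 8 14 21 24 25 34 11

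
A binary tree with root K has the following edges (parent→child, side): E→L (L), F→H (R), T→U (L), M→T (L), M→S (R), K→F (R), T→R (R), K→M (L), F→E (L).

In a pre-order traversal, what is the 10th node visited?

H

Pre-order visits the node, then its left subtree, then its right subtree.
Visit K.
At K: go left to M.
  Visit M.
  At M: go left to T.
    Visit T.
    At T: go left to U.
      U is a leaf — visit U.
    At T: go right to R.
      R is a leaf — visit R.
  At M: go right to S.
    S is a leaf — visit S.
At K: go right to F.
  Visit F.
  At F: go left to E.
    Visit E.
    At E: go left to L.
      L is a leaf — visit L.
    At E: no right child.
  At F: go right to H.
    H is a leaf — visit H.
Full pre-order sequence: K, M, T, U, R, S, F, E, L, H.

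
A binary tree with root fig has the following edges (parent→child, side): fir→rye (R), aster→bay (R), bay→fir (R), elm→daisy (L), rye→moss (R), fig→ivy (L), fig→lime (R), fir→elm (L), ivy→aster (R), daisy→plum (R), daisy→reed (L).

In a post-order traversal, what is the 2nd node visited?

plum

Post-order visits the left subtree, then the right subtree, then the node.
At fig: go left to ivy.
  At ivy: no left child.
  At ivy: go right to aster.
    At aster: no left child.
    At aster: go right to bay.
      At bay: no left child.
      At bay: go right to fir.
        At fir: go left to elm.
          At elm: go left to daisy.
            At daisy: go left to reed.
              reed is a leaf — visit reed.
            At daisy: go right to plum.
              plum is a leaf — visit plum.
            Visit daisy.
          At elm: no right child.
          Visit elm.
        At fir: go right to rye.
          At rye: no left child.
          At rye: go right to moss.
            moss is a leaf — visit moss.
          Visit rye.
        Visit fir.
      Visit bay.
    Visit aster.
  Visit ivy.
At fig: go right to lime.
  lime is a leaf — visit lime.
Visit fig.
Full post-order sequence: reed, plum, daisy, elm, moss, rye, fir, bay, aster, ivy, lime, fig.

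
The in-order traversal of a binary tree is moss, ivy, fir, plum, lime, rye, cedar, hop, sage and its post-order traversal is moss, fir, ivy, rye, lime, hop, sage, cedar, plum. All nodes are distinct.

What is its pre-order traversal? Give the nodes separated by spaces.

plum ivy moss fir cedar lime rye sage hop

The last element of post-order is the root; it splits in-order into left and right subtrees.
Root plum: left subtree has 3 nodes {moss, ivy, fir}, right has 5 {lime, rye, cedar, hop, sage}.
  Root ivy: left subtree has 1 node {moss}, right has 1 {fir}.
  Root cedar: left subtree has 2 nodes {lime, rye}, right has 2 {hop, sage}.
    Root lime: left subtree has 0 nodes { }, right has 1 {rye}.
    Root sage: left subtree has 1 node {hop}, right has 0 { }.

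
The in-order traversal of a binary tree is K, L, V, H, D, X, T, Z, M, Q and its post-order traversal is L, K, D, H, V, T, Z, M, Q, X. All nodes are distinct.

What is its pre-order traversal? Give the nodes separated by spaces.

The last element of post-order is the root; it splits in-order into left and right subtrees.
Root X: left subtree has 5 nodes {K, L, V, H, D}, right has 4 {T, Z, M, Q}.
  Root V: left subtree has 2 nodes {K, L}, right has 2 {H, D}.
    Root K: left subtree has 0 nodes { }, right has 1 {L}.
    Root H: left subtree has 0 nodes { }, right has 1 {D}.
  Root Q: left subtree has 3 nodes {T, Z, M}, right has 0 { }.
    Root M: left subtree has 2 nodes {T, Z}, right has 0 { }.
      Root Z: left subtree has 1 node {T}, right has 0 { }.

X V K L H D Q M Z T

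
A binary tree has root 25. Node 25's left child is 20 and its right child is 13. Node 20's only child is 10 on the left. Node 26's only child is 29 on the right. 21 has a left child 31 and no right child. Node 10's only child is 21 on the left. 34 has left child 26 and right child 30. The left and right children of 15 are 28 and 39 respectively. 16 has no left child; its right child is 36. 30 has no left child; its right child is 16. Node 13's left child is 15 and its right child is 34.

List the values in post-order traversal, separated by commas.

31, 21, 10, 20, 28, 39, 15, 29, 26, 36, 16, 30, 34, 13, 25

Post-order visits the left subtree, then the right subtree, then the node.
At 25: go left to 20.
  At 20: go left to 10.
    At 10: go left to 21.
      At 21: go left to 31.
        31 is a leaf — visit 31.
      At 21: no right child.
      Visit 21.
    At 10: no right child.
    Visit 10.
  At 20: no right child.
  Visit 20.
At 25: go right to 13.
  At 13: go left to 15.
    At 15: go left to 28.
      28 is a leaf — visit 28.
    At 15: go right to 39.
      39 is a leaf — visit 39.
    Visit 15.
  At 13: go right to 34.
    At 34: go left to 26.
      At 26: no left child.
      At 26: go right to 29.
        29 is a leaf — visit 29.
      Visit 26.
    At 34: go right to 30.
      At 30: no left child.
      At 30: go right to 16.
        At 16: no left child.
        At 16: go right to 36.
          36 is a leaf — visit 36.
        Visit 16.
      Visit 30.
    Visit 34.
  Visit 13.
Visit 25.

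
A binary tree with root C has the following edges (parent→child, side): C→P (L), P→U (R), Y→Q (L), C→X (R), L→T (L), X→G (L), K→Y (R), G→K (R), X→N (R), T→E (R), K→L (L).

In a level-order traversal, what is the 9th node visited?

Y

Level-order visits nodes level by level from the root, left to right within each level.
Level 0: C
Level 1: P, X
Level 2: U, G, N
Level 3: K
Level 4: L, Y
Level 5: T, Q
Level 6: E
Full level-order sequence: C, P, X, U, G, N, K, L, Y, T, Q, E.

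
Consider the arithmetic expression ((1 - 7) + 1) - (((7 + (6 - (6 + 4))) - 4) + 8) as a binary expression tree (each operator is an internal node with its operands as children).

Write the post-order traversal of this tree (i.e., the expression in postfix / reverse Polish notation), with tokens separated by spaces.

1 7 - 1 + 7 6 6 4 + - + 4 - 8 + -

Post-order on an expression tree gives postfix notation: for each operator, emit left operand, right operand, then the operator.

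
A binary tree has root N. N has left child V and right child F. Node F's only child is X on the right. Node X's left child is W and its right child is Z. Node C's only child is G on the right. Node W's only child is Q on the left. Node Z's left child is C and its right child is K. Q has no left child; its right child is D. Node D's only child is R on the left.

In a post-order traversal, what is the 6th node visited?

G

Post-order visits the left subtree, then the right subtree, then the node.
At N: go left to V.
  V is a leaf — visit V.
At N: go right to F.
  At F: no left child.
  At F: go right to X.
    At X: go left to W.
      At W: go left to Q.
        At Q: no left child.
        At Q: go right to D.
          At D: go left to R.
            R is a leaf — visit R.
          At D: no right child.
          Visit D.
        Visit Q.
      At W: no right child.
      Visit W.
    At X: go right to Z.
      At Z: go left to C.
        At C: no left child.
        At C: go right to G.
          G is a leaf — visit G.
        Visit C.
      At Z: go right to K.
        K is a leaf — visit K.
      Visit Z.
    Visit X.
  Visit F.
Visit N.
Full post-order sequence: V, R, D, Q, W, G, C, K, Z, X, F, N.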